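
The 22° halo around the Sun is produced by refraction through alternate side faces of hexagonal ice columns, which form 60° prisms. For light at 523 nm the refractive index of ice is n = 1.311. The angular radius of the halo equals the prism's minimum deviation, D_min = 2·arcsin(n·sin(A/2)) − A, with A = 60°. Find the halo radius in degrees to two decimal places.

21.92°

n·sin(A/2) = 1.311 × sin 30° = 1.311 × 0.5000 = 0.6555.
D_min = 2·arcsin(0.6555) − 60° = 2 × 40.958° − 60° = 21.915°.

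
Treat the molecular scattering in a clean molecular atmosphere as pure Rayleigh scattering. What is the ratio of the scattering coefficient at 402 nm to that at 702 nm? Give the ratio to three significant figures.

Rayleigh scattering ∝ λ⁻⁴, so the ratio of coefficients is the inverse fourth power of the wavelength ratio.
σ(402)/σ(702) = (702/402)⁴ = (1.7463)⁴ = 9.299.

9.30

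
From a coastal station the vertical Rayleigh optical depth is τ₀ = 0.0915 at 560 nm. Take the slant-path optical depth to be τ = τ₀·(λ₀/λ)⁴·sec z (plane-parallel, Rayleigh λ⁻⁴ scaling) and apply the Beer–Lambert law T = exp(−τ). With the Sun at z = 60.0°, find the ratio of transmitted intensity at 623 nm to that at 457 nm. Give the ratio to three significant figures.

1.34

Airmass: sec 60.0° = 2.0000.
τ(623 nm) = 0.0915 × (560/623)⁴ × 2.0000 = 0.0915 × 0.6528 × 2.0000 = 0.1195.
τ(457 nm) = 0.0915 × (560/457)⁴ × 2.0000 = 0.0915 × 2.2547 × 2.0000 = 0.4126.
T(623)/T(457) = exp(τ_B − τ_A) = exp(0.2931) = 1.3406.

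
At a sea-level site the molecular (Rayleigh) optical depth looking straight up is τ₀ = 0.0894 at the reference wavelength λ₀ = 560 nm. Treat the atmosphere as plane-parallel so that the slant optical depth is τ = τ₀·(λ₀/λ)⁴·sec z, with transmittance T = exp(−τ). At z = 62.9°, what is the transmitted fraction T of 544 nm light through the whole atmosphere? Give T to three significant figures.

sec 62.9° = 2.1952.
τ = 0.0894 × (560/544)⁴ × 2.1952 = 0.0894 × 1.1229 × 2.1952 = 0.2204.
T = exp(−0.2204) = 0.8022.

0.802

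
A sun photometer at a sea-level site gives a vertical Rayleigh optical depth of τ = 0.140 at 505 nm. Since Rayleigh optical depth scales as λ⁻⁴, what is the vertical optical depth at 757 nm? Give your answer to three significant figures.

τ(757 nm) = τ(505 nm) × (505/757)⁴ = 0.140 × (0.6671)⁴ = 0.140 × 0.1981 = 0.0277.

0.0277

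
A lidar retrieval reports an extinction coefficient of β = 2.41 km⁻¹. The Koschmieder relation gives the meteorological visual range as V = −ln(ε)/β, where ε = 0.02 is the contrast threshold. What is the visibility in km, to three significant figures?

V = −ln(0.02) / 2.41 = 3.912 / 2.41 = 1.6232 km.

1.62 km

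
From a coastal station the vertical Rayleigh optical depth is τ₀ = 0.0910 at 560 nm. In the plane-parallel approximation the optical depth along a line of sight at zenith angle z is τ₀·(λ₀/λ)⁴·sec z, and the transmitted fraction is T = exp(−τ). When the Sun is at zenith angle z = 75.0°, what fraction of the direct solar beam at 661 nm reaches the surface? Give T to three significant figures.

sec 75.0° = 3.8637.
τ = 0.0910 × (560/661)⁴ × 3.8637 = 0.0910 × 0.5152 × 3.8637 = 0.1811.
T = exp(−0.1811) = 0.8343.

0.834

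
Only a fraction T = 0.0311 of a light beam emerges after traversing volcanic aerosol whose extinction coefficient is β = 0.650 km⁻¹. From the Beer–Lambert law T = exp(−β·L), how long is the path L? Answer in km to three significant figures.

Beer–Lambert: T = exp(−βL) ⇒ L = −ln(T)/β = −ln(0.0311)/0.650 = 3.4705/0.650 = 5.339 km.

5.34 km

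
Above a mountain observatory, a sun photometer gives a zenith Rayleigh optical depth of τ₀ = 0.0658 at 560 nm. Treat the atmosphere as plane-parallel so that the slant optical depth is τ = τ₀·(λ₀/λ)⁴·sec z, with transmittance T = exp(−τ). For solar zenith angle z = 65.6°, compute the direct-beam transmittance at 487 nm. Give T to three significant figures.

sec 65.6° = 2.4207.
τ = 0.0658 × (560/487)⁴ × 2.4207 = 0.0658 × 1.7484 × 2.4207 = 0.2785.
T = exp(−0.2785) = 0.7569.

0.757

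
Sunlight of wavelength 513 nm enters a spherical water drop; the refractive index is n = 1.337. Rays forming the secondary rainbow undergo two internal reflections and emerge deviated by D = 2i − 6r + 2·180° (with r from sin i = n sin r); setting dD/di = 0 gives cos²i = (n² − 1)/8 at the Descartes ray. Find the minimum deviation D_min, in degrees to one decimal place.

231.9°

cos²i = (1.78757 − 1)/8 = 0.09845; i = arccos(0.31376) = 71.714°.
sin r = sin 71.714°/1.337 = 0.71017; r = 45.249°.
D_min = 2·71.714° − 6·45.249° + 360° = 231.934°.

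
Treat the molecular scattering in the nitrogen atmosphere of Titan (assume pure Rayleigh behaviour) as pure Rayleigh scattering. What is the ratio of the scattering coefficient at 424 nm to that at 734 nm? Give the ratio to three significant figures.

Rayleigh scattering ∝ λ⁻⁴, so the ratio of coefficients is the inverse fourth power of the wavelength ratio.
σ(424)/σ(734) = (734/424)⁴ = (1.7311)⁴ = 8.981.

8.98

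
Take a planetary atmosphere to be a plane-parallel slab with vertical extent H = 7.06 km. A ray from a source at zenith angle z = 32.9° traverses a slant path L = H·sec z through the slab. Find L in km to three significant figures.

8.41 km

sec z = 1/cos 32.9° = 1.1910.
L = 7.06 × 1.1910 = 8.409 km.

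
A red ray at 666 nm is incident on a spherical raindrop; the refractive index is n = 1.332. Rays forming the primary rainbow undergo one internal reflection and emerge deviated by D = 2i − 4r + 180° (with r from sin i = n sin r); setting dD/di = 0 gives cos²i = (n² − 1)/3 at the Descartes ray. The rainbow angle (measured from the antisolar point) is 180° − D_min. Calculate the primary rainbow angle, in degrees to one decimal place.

cos²i = (1.77422 − 1)/3 = 0.25807; i = arccos(0.50801) = 59.469°.
sin r = sin 59.469°/1.332 = 0.64666; r = 40.290°.
D_min = 2·59.469° − 4·40.290° + 180° = 137.776°.
Rainbow angle = 180° − D_min = 42.224°.

42.2°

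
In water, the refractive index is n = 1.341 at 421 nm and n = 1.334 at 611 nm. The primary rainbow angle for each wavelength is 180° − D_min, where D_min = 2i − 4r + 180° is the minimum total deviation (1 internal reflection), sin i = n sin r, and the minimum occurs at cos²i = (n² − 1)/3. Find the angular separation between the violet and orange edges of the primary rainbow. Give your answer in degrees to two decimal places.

1.00°

At 421 nm (n = 1.341): cos²i = 0.26609 → i = 58.946°, r = 39.705°, D_min = 139.071°, rainbow angle = 40.929°.
At 611 nm (n = 1.334): cos²i = 0.25985 → i = 59.352°, r = 40.159°, D_min = 138.067°, rainbow angle = 41.933°.
Angular width = |40.929° − 41.933°| = 1.004°.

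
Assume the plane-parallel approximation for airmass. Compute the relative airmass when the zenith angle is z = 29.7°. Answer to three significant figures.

1.15

X = sec z = 1/cos 29.7° = 1/0.8686 = 1.1512.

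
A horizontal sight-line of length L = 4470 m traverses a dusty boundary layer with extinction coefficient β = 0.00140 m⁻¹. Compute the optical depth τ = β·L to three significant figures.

τ = β·L = 0.00140 × 4470 = 6.2580.

6.26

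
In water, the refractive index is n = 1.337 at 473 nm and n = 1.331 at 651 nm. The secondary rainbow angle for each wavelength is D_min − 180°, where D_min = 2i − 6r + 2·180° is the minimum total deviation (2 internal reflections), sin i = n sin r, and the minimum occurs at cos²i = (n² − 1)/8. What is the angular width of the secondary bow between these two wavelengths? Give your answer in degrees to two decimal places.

At 473 nm (n = 1.337): cos²i = 0.09845 → i = 71.714°, r = 45.249°, D_min = 231.934°, rainbow angle = 51.934°.
At 651 nm (n = 1.331): cos²i = 0.09645 → i = 71.907°, r = 45.575°, D_min = 230.365°, rainbow angle = 50.365°.
Angular width = |51.934° − 50.365°| = 1.569°.

1.57°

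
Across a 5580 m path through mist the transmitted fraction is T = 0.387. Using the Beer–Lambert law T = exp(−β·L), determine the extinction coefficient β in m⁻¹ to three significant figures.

Beer–Lambert: T = exp(−βL) ⇒ β = −ln(T)/L = −ln(0.387)/5580 = 0.9493/5580 = 0.0001701 m⁻¹.

0.000170 m⁻¹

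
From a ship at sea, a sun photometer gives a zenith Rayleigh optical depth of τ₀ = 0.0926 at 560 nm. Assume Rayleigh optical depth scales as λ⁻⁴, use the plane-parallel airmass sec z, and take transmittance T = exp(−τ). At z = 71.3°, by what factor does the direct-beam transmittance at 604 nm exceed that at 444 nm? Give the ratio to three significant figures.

Airmass: sec 71.3° = 3.1190.
τ(604 nm) = 0.0926 × (560/604)⁴ × 3.1190 = 0.0926 × 0.7389 × 3.1190 = 0.2134.
τ(444 nm) = 0.0926 × (560/444)⁴ × 3.1190 = 0.0926 × 2.5306 × 3.1190 = 0.7309.
T(604)/T(444) = exp(τ_B − τ_A) = exp(0.5175) = 1.6778.

1.68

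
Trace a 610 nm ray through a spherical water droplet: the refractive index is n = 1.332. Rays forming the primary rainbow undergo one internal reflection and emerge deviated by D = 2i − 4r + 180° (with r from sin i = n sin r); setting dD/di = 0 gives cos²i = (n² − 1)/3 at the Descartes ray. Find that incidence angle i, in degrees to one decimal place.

59.5°

cos²i = (1.332² − 1)/3 = (1.77422 − 1)/3 = 0.25807.
cos i = 0.50801, so i = 59.469°.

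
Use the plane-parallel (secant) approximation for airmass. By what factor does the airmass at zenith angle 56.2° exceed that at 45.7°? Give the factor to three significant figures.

1.26

X(56.2°)/X(45.7°) = sec 56.2° / sec 45.7° = cos 45.7° / cos 56.2° = 0.6984/0.5563 = 1.2555.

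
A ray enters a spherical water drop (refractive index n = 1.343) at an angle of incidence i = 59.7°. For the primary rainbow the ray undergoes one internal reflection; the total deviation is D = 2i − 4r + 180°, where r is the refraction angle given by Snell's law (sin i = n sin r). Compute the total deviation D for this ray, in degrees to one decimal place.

sin r = sin 59.7° / 1.343 = 0.8634/1.343 = 0.6429; r = 40.01°.
D = 2·59.7° − 4·40.01° + 180° = 119.40° − 160.03° + 180° = 139.37°.

139.4°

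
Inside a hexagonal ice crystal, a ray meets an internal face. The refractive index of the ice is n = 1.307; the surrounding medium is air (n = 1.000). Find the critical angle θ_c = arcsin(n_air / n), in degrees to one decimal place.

49.9°

sin θ_c = n_air / n = 1.000 / 1.307 = 0.7651.
θ_c = arcsin(0.7651) = 49.92°.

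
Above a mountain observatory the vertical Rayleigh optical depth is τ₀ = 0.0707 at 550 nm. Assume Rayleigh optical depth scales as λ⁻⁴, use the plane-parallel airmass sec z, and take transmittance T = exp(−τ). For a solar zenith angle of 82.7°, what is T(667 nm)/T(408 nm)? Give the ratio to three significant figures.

4.86

Airmass: sec 82.7° = 7.8700.
τ(667 nm) = 0.0707 × (550/667)⁴ × 7.8700 = 0.0707 × 0.4623 × 7.8700 = 0.2572.
τ(408 nm) = 0.0707 × (550/408)⁴ × 7.8700 = 0.0707 × 3.3023 × 7.8700 = 1.8374.
T(667)/T(408) = exp(τ_B − τ_A) = exp(1.5802) = 4.8557.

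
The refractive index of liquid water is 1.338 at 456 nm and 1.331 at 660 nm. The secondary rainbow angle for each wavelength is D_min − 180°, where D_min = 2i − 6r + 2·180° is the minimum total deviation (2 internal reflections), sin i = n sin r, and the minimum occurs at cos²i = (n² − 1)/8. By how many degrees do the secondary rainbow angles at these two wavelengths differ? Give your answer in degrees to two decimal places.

At 456 nm (n = 1.338): cos²i = 0.09878 → i = 71.682°, r = 45.195°, D_min = 232.193°, rainbow angle = 52.193°.
At 660 nm (n = 1.331): cos²i = 0.09645 → i = 71.907°, r = 45.575°, D_min = 230.365°, rainbow angle = 50.365°.
Angular width = |52.193° − 50.365°| = 1.828°.

1.83°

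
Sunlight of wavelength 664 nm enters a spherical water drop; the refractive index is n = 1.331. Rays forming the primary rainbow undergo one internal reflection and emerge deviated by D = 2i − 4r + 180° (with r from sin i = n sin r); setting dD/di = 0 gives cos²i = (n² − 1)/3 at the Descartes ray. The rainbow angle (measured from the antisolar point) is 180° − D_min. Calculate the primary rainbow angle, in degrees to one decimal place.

42.4°

cos²i = (1.77156 − 1)/3 = 0.25719; i = arccos(0.50714) = 59.527°.
sin r = sin 59.527°/1.331 = 0.64753; r = 40.356°.
D_min = 2·59.527° − 4·40.356° + 180° = 137.630°.
Rainbow angle = 180° − D_min = 42.370°.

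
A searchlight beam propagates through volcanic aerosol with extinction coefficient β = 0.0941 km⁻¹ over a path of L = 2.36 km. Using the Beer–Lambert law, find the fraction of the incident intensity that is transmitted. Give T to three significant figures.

τ = β·L = 0.0941 × 2.36 = 0.2221.
T = exp(−0.2221) = 0.8009.

0.801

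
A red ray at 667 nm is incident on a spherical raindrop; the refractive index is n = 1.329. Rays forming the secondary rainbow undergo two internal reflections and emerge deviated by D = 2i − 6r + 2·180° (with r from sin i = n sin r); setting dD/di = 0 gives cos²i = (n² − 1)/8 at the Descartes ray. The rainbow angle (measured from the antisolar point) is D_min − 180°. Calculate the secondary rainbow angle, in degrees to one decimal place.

49.8°

cos²i = (1.76624 − 1)/8 = 0.09578; i = arccos(0.30948) = 71.972°.
sin r = sin 71.972°/1.329 = 0.71550; r = 45.685°.
D_min = 2·71.972° − 6·45.685° + 360° = 229.837°.
Rainbow angle = D_min − 180° = 49.837°.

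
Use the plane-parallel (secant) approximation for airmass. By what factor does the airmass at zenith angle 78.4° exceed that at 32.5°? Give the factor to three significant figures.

4.19

X(78.4°)/X(32.5°) = sec 78.4° / sec 32.5° = cos 32.5° / cos 78.4° = 0.8434/0.2011 = 4.1944.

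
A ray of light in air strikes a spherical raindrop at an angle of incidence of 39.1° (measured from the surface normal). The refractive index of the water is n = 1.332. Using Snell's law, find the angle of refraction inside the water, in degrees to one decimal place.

Snell: sin θ_r = sin θ_i / n = sin 39.1° / 1.332 = 0.6307 / 1.332 = 0.4735.
θ_r = arcsin(0.4735) = 28.26°.

28.3°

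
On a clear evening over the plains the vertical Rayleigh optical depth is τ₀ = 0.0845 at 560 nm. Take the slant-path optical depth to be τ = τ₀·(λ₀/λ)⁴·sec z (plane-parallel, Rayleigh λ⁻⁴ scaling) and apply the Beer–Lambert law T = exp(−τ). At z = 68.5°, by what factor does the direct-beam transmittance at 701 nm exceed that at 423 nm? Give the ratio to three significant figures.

1.85

Airmass: sec 68.5° = 2.7285.
τ(701 nm) = 0.0845 × (560/701)⁴ × 2.7285 = 0.0845 × 0.4073 × 2.7285 = 0.0939.
τ(423 nm) = 0.0845 × (560/423)⁴ × 2.7285 = 0.0845 × 3.0718 × 2.7285 = 0.7082.
T(701)/T(423) = exp(τ_B − τ_A) = exp(0.6143) = 1.8484.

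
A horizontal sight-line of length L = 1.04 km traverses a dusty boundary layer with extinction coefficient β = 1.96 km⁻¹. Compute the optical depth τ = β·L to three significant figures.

2.04

τ = β·L = 1.96 × 1.04 = 2.0384.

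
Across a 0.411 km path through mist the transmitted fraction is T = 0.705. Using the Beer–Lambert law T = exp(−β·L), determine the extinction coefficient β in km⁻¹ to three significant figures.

Beer–Lambert: T = exp(−βL) ⇒ β = −ln(T)/L = −ln(0.705)/0.411 = 0.3496/0.411 = 0.8505 km⁻¹.

0.851 km⁻¹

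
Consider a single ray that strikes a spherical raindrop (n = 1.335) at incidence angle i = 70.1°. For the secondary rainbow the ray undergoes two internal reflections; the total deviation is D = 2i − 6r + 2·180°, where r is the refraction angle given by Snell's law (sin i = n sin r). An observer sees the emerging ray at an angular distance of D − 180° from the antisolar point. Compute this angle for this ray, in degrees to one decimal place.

sin r = sin 70.1° / 1.335 = 0.9403/1.335 = 0.7043; r = 44.78°.
D = 2·70.1° − 6·44.78° + 2·180° = 140.20° − 268.66° + 360° = 231.54°.
Angle from antisolar point = D − 180° = 51.54°.

51.5°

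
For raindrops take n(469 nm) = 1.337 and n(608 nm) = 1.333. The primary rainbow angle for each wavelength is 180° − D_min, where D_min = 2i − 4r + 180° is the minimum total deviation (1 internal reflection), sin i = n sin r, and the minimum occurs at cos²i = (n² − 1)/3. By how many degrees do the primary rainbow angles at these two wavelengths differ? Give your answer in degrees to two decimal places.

At 469 nm (n = 1.337): cos²i = 0.26252 → i = 59.178°, r = 39.964°, D_min = 138.500°, rainbow angle = 41.500°.
At 608 nm (n = 1.333): cos²i = 0.25896 → i = 59.410°, r = 40.225°, D_min = 137.922°, rainbow angle = 42.078°.
Angular width = |41.500° − 42.078°| = 0.578°.

0.58°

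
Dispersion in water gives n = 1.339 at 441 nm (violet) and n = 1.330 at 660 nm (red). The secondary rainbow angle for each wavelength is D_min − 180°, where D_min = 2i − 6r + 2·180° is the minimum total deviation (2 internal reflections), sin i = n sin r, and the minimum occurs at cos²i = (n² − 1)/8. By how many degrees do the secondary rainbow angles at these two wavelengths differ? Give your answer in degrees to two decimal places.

2.35°

At 441 nm (n = 1.339): cos²i = 0.09912 → i = 71.650°, r = 45.141°, D_min = 232.451°, rainbow angle = 52.451°.
At 660 nm (n = 1.330): cos²i = 0.09611 → i = 71.940°, r = 45.630°, D_min = 230.101°, rainbow angle = 50.101°.
Angular width = |52.451° − 50.101°| = 2.350°.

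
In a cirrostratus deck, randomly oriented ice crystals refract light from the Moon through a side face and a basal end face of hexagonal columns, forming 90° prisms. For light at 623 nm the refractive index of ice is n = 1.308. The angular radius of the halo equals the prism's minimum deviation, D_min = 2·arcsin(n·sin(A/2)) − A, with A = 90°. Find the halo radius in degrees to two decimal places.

45.31°

n·sin(A/2) = 1.308 × sin 45° = 1.308 × 0.7071 = 0.9249.
D_min = 2·arcsin(0.9249) − 90° = 2 × 67.653° − 90° = 45.305°.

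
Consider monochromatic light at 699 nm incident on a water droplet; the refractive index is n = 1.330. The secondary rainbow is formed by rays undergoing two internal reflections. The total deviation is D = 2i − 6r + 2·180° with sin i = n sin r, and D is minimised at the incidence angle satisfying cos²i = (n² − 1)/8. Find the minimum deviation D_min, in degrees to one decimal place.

230.1°

cos²i = (1.76890 − 1)/8 = 0.09611; i = arccos(0.31002) = 71.940°.
sin r = sin 71.940°/1.330 = 0.71483; r = 45.630°.
D_min = 2·71.940° − 6·45.630° + 360° = 230.101°.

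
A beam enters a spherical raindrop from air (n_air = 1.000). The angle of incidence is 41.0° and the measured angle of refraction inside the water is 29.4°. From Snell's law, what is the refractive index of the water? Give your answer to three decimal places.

n = sin θ_i / sin θ_r = sin 41.0° / sin 29.4° = 0.6561 / 0.4909 = 1.3364.

1.336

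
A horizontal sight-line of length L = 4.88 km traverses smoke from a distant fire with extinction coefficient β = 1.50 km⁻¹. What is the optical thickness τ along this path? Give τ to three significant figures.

7.32

τ = β·L = 1.50 × 4.88 = 7.3200.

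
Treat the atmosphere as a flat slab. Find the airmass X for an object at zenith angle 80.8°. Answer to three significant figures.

X = sec z = 1/cos 80.8° = 1/0.1599 = 6.2546.

6.25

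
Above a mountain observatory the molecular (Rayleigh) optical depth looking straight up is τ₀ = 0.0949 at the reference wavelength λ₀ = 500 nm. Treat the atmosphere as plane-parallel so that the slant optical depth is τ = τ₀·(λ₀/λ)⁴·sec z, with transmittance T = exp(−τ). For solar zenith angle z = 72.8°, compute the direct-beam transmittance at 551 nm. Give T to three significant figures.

sec 72.8° = 3.3817.
τ = 0.0949 × (500/551)⁴ × 3.3817 = 0.0949 × 0.6781 × 3.3817 = 0.2176.
T = exp(−0.2176) = 0.8044.

0.804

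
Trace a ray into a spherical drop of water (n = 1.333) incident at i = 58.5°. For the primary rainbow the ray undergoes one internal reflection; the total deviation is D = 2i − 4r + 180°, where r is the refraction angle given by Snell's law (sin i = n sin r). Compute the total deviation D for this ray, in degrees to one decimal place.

137.9°

sin r = sin 58.5° / 1.333 = 0.8526/1.333 = 0.6396; r = 39.76°.
D = 2·58.5° − 4·39.76° + 180° = 117.00° − 159.06° + 180° = 137.94°.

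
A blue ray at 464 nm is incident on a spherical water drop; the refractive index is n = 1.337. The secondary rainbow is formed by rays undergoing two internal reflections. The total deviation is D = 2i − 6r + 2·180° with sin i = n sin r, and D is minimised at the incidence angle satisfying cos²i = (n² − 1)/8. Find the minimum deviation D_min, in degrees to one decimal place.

231.9°

cos²i = (1.78757 − 1)/8 = 0.09845; i = arccos(0.31376) = 71.714°.
sin r = sin 71.714°/1.337 = 0.71017; r = 45.249°.
D_min = 2·71.714° − 6·45.249° + 360° = 231.934°.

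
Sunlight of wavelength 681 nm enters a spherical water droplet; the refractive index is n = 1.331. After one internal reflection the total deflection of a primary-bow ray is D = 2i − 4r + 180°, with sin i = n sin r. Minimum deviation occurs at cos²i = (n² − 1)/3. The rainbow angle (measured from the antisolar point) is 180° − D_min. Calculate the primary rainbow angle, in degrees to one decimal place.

cos²i = (1.77156 − 1)/3 = 0.25719; i = arccos(0.50714) = 59.527°.
sin r = sin 59.527°/1.331 = 0.64753; r = 40.356°.
D_min = 2·59.527° − 4·40.356° + 180° = 137.630°.
Rainbow angle = 180° − D_min = 42.370°.

42.4°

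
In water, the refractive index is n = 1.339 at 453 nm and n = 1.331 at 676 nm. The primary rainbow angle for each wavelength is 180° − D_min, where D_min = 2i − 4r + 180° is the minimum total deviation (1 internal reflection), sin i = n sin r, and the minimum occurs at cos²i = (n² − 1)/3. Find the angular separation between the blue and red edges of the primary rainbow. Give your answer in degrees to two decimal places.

At 453 nm (n = 1.339): cos²i = 0.26431 → i = 59.062°, r = 39.834°, D_min = 138.786°, rainbow angle = 41.214°.
At 676 nm (n = 1.331): cos²i = 0.25719 → i = 59.527°, r = 40.356°, D_min = 137.630°, rainbow angle = 42.370°.
Angular width = |41.214° − 42.370°| = 1.156°.

1.16°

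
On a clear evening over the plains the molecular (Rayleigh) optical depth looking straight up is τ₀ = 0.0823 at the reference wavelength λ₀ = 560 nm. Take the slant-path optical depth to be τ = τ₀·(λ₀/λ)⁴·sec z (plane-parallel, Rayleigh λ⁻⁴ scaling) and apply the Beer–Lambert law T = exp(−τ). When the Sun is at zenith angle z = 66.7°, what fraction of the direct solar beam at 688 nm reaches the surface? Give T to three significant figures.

0.913

sec 66.7° = 2.5282.
τ = 0.0823 × (560/688)⁴ × 2.5282 = 0.0823 × 0.4389 × 2.5282 = 0.0913.
T = exp(−0.0913) = 0.9127.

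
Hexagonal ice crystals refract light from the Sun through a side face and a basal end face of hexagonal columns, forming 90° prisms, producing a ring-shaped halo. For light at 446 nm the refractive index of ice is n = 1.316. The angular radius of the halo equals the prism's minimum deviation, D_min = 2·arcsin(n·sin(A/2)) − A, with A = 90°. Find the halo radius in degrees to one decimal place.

47.0°

n·sin(A/2) = 1.316 × sin 45° = 1.316 × 0.7071 = 0.9306.
D_min = 2·arcsin(0.9306) − 90° = 2 × 68.521° − 90° = 47.042°.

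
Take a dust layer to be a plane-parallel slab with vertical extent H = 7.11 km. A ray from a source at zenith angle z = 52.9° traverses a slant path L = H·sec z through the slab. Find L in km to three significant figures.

sec z = 1/cos 52.9° = 1.6578.
L = 7.11 × 1.6578 = 11.787 km.

11.8 km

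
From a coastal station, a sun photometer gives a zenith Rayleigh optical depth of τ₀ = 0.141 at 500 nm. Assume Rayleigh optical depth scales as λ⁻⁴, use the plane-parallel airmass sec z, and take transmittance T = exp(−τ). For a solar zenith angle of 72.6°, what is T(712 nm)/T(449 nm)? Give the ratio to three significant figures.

1.84

Airmass: sec 72.6° = 3.3440.
τ(712 nm) = 0.141 × (500/712)⁴ × 3.3440 = 0.141 × 0.2432 × 3.3440 = 0.1147.
τ(449 nm) = 0.141 × (500/449)⁴ × 3.3440 = 0.141 × 1.5378 × 3.3440 = 0.7251.
T(712)/T(449) = exp(τ_B − τ_A) = exp(0.6104) = 1.8412.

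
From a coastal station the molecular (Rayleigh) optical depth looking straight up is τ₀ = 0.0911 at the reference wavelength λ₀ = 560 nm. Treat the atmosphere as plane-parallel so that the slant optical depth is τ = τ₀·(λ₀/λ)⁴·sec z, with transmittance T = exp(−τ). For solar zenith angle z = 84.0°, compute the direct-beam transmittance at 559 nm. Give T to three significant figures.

sec 84.0° = 9.5668.
τ = 0.0911 × (560/559)⁴ × 9.5668 = 0.0911 × 1.0072 × 9.5668 = 0.8778.
T = exp(−0.8778) = 0.4157.

0.416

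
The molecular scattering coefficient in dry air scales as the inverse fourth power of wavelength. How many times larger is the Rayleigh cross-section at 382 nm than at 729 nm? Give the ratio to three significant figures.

Rayleigh scattering ∝ λ⁻⁴, so the ratio of coefficients is the inverse fourth power of the wavelength ratio.
σ(382)/σ(729) = (729/382)⁴ = (1.9084)⁴ = 13.26.

13.3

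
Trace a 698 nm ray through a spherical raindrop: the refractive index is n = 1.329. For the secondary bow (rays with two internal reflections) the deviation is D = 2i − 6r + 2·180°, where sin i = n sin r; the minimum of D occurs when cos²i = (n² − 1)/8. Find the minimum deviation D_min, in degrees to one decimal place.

229.8°

cos²i = (1.76624 − 1)/8 = 0.09578; i = arccos(0.30948) = 71.972°.
sin r = sin 71.972°/1.329 = 0.71550; r = 45.685°.
D_min = 2·71.972° − 6·45.685° + 360° = 229.837°.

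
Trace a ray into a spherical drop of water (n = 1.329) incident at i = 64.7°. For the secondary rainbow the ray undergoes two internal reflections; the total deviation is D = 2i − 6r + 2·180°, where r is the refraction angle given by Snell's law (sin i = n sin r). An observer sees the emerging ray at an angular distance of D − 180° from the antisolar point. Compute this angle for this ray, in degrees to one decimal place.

sin r = sin 64.7° / 1.329 = 0.9041/1.329 = 0.6803; r = 42.86°.
D = 2·64.7° − 6·42.86° + 2·180° = 129.40° − 257.19° + 360° = 232.21°.
Angle from antisolar point = D − 180° = 52.21°.

52.2°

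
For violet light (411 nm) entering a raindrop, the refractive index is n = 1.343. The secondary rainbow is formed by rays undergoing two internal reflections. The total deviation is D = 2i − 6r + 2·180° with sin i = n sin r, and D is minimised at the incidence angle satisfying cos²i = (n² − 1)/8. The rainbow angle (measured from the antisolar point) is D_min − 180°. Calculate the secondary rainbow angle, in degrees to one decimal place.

53.5°

cos²i = (1.80365 − 1)/8 = 0.10046; i = arccos(0.31695) = 71.522°.
sin r = sin 71.522°/1.343 = 0.70621; r = 44.928°.
D_min = 2·71.522° − 6·44.928° + 360° = 233.478°.
Rainbow angle = D_min − 180° = 53.478°.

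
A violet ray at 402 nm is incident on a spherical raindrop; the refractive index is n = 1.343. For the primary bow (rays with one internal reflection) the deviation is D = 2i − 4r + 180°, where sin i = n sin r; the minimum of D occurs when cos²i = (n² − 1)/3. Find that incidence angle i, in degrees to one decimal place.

58.8°

cos²i = (1.343² − 1)/3 = (1.80365 − 1)/3 = 0.26788.
cos i = 0.51757, so i = 58.830°.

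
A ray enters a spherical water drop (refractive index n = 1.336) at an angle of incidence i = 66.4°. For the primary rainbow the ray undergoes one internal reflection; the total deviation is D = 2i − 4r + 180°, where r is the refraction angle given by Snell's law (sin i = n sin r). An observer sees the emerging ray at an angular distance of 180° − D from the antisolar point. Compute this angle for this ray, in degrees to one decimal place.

sin r = sin 66.4° / 1.336 = 0.9164/1.336 = 0.6859; r = 43.31°.
D = 2·66.4° − 4·43.31° + 180° = 132.80° − 173.23° + 180° = 139.57°.
Angle from antisolar point = 180° − D = 40.43°.

40.4°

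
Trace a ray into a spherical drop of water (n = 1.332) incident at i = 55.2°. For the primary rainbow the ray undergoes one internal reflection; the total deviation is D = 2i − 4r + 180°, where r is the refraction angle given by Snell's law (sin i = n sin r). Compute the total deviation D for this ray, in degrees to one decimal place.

138.2°

sin r = sin 55.2° / 1.332 = 0.8211/1.332 = 0.6165; r = 38.06°.
D = 2·55.2° − 4·38.06° + 180° = 110.40° − 152.24° + 180° = 138.16°.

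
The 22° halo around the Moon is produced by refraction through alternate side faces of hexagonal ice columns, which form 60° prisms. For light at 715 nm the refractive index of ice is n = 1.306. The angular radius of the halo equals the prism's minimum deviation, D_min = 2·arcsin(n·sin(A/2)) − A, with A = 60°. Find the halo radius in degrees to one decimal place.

n·sin(A/2) = 1.306 × sin 30° = 1.306 × 0.5000 = 0.6530.
D_min = 2·arcsin(0.6530) − 60° = 2 × 40.768° − 60° = 21.536°.

21.5°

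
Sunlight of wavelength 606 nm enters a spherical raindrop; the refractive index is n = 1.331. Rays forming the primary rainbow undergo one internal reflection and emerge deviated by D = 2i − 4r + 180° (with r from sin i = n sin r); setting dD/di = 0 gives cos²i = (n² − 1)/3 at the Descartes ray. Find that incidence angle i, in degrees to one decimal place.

59.5°

cos²i = (1.331² − 1)/3 = (1.77156 − 1)/3 = 0.25719.
cos i = 0.50714, so i = 59.527°.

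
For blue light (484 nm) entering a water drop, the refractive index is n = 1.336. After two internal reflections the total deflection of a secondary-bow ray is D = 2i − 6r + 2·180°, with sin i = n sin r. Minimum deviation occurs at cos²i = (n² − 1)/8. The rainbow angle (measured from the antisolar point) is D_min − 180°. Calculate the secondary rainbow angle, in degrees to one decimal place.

cos²i = (1.78490 − 1)/8 = 0.09811; i = arccos(0.31323) = 71.746°.
sin r = sin 71.746°/1.336 = 0.71084; r = 45.303°.
D_min = 2·71.746° − 6·45.303° + 360° = 231.674°.
Rainbow angle = D_min − 180° = 51.674°.

51.7°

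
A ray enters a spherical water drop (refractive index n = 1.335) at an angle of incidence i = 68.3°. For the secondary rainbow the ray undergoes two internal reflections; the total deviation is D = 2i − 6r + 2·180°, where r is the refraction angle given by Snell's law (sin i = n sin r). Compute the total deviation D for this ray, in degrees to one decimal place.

232.0°

sin r = sin 68.3° / 1.335 = 0.9291/1.335 = 0.6960; r = 44.11°.
D = 2·68.3° − 6·44.11° + 2·180° = 136.60° − 264.63° + 360° = 231.97°.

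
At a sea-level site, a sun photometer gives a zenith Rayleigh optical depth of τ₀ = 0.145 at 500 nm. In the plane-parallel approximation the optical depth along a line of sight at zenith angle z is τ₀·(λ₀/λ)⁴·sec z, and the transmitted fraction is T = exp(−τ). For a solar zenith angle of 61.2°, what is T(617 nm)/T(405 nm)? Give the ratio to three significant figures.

1.77

Airmass: sec 61.2° = 2.0757.
τ(617 nm) = 0.145 × (500/617)⁴ × 2.0757 = 0.145 × 0.4313 × 2.0757 = 0.1298.
τ(405 nm) = 0.145 × (500/405)⁴ × 2.0757 = 0.145 × 2.3231 × 2.0757 = 0.6992.
T(617)/T(405) = exp(τ_B − τ_A) = exp(0.5694) = 1.7672.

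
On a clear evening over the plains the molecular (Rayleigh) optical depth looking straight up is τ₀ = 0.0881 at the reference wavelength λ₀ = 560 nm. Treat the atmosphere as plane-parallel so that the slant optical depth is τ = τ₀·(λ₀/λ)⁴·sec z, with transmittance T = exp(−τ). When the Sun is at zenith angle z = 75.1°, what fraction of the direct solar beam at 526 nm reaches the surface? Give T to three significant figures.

0.644

sec 75.1° = 3.8890.
τ = 0.0881 × (560/526)⁴ × 3.8890 = 0.0881 × 1.2847 × 3.8890 = 0.4402.
T = exp(−0.4402) = 0.6439.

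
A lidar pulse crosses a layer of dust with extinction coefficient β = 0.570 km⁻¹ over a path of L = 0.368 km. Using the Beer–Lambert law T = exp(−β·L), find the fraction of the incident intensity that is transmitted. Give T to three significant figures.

τ = β·L = 0.570 × 0.368 = 0.2098.
T = exp(−0.2098) = 0.8108.

0.811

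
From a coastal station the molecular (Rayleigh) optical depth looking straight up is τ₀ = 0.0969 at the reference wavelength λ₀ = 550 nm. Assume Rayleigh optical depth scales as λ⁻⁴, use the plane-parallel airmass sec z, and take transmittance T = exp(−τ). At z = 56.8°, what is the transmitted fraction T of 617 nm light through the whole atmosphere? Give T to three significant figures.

0.894

sec 56.8° = 1.8263.
τ = 0.0969 × (550/617)⁴ × 1.8263 = 0.0969 × 0.6314 × 1.8263 = 0.1117.
T = exp(−0.1117) = 0.8943.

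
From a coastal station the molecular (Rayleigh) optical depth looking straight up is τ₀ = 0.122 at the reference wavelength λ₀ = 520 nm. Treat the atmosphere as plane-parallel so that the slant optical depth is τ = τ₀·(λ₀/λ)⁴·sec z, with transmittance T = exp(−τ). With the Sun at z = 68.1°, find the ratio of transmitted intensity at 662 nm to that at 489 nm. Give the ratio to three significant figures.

Airmass: sec 68.1° = 2.6811.
τ(662 nm) = 0.122 × (520/662)⁴ × 2.6811 = 0.122 × 0.3807 × 2.6811 = 0.1245.
τ(489 nm) = 0.122 × (520/489)⁴ × 2.6811 = 0.122 × 1.2787 × 2.6811 = 0.4183.
T(662)/T(489) = exp(τ_B − τ_A) = exp(0.2937) = 1.3414.

1.34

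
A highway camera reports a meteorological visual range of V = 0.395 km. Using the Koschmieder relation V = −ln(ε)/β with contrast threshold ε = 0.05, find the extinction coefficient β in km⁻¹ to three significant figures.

7.58 km⁻¹

β = −ln(0.05) / V = 2.996 / 0.395 = 7.5841 km⁻¹.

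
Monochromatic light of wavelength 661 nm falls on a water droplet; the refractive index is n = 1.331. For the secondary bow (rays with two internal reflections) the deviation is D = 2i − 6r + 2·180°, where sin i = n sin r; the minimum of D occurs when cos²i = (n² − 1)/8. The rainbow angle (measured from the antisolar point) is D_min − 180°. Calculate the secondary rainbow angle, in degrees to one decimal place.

cos²i = (1.77156 − 1)/8 = 0.09645; i = arccos(0.31056) = 71.907°.
sin r = sin 71.907°/1.331 = 0.71417; r = 45.575°.
D_min = 2·71.907° − 6·45.575° + 360° = 230.365°.
Rainbow angle = D_min − 180° = 50.365°.

50.4°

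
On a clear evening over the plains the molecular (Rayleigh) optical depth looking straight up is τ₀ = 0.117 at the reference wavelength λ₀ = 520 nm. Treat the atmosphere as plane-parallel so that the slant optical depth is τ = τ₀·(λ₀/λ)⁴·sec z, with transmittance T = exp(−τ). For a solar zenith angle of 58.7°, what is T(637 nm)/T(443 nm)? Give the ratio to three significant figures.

Airmass: sec 58.7° = 1.9249.
τ(637 nm) = 0.117 × (520/637)⁴ × 1.9249 = 0.117 × 0.4441 × 1.9249 = 0.1000.
τ(443 nm) = 0.117 × (520/443)⁴ × 1.9249 = 0.117 × 1.8984 × 1.9249 = 0.4275.
T(637)/T(443) = exp(τ_B − τ_A) = exp(0.3275) = 1.3875.

1.39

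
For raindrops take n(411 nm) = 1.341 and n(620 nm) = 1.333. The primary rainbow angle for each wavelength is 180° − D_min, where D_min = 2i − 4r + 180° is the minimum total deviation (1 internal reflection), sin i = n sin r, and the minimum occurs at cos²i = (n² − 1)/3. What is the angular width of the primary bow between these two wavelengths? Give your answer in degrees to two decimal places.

At 411 nm (n = 1.341): cos²i = 0.26609 → i = 58.946°, r = 39.705°, D_min = 139.071°, rainbow angle = 40.929°.
At 620 nm (n = 1.333): cos²i = 0.25896 → i = 59.410°, r = 40.225°, D_min = 137.922°, rainbow angle = 42.078°.
Angular width = |40.929° − 42.078°| = 1.149°.

1.15°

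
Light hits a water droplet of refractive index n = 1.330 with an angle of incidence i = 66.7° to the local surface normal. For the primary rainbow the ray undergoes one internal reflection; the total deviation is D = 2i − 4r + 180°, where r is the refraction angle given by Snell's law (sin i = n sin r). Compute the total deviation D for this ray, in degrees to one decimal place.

138.7°

sin r = sin 66.7° / 1.330 = 0.9184/1.330 = 0.6906; r = 43.67°.
D = 2·66.7° − 4·43.67° + 180° = 133.40° − 174.70° + 180° = 138.70°.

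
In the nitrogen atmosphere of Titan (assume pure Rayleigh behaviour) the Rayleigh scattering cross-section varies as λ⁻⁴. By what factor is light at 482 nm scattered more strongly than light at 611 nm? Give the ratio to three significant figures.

2.58

Rayleigh scattering ∝ λ⁻⁴, so the ratio of coefficients is the inverse fourth power of the wavelength ratio.
σ(482)/σ(611) = (611/482)⁴ = (1.2676)⁴ = 2.582.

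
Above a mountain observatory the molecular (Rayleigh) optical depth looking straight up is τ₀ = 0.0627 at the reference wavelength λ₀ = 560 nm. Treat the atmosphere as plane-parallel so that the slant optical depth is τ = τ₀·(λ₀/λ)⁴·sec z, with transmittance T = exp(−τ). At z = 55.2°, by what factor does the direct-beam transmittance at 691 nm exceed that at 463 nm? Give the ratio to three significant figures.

Airmass: sec 55.2° = 1.7522.
τ(691 nm) = 0.0627 × (560/691)⁴ × 1.7522 = 0.0627 × 0.4314 × 1.7522 = 0.0474.
τ(463 nm) = 0.0627 × (560/463)⁴ × 1.7522 = 0.0627 × 2.1401 × 1.7522 = 0.2351.
T(691)/T(463) = exp(τ_B − τ_A) = exp(0.1877) = 1.2065.

1.21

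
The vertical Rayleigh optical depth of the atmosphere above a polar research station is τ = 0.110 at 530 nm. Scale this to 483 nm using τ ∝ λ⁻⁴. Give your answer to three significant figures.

0.159

τ(483 nm) = τ(530 nm) × (530/483)⁴ = 0.110 × (1.0973)⁴ = 0.110 × 1.4498 = 0.1595.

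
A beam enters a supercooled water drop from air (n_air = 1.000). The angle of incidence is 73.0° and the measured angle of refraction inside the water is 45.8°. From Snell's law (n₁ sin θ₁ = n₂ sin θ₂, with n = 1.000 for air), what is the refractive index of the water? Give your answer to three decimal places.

1.334

n = sin θ_i / sin θ_r = sin 73.0° / sin 45.8° = 0.9563 / 0.7169 = 1.3339.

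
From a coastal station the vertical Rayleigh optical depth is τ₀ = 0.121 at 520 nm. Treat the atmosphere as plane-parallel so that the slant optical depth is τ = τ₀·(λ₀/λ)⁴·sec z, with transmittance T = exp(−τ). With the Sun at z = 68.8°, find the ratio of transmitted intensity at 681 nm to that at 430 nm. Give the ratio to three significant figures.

1.83

Airmass: sec 68.8° = 2.7653.
τ(681 nm) = 0.121 × (520/681)⁴ × 2.7653 = 0.121 × 0.3400 × 2.7653 = 0.1138.
τ(430 nm) = 0.121 × (520/430)⁴ × 2.7653 = 0.121 × 2.1386 × 2.7653 = 0.7156.
T(681)/T(430) = exp(τ_B − τ_A) = exp(0.6018) = 1.8255.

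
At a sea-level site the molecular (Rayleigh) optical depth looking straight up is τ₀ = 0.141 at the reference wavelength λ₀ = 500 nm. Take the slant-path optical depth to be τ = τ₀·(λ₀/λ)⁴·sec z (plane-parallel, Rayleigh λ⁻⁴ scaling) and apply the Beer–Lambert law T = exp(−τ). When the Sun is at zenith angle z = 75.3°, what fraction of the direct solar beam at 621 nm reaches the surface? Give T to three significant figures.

0.792

sec 75.3° = 3.9408.
τ = 0.141 × (500/621)⁴ × 3.9408 = 0.141 × 0.4203 × 3.9408 = 0.2335.
T = exp(−0.2335) = 0.7917.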